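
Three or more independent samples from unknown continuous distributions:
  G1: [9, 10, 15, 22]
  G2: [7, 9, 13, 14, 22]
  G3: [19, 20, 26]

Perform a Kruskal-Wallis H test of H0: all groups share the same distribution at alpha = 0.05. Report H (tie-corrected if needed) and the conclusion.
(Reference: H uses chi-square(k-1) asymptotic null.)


Step 1: Combine all N = 12 observations and assign midranks.
sorted (value, group, rank): (7,G2,1), (9,G1,2.5), (9,G2,2.5), (10,G1,4), (13,G2,5), (14,G2,6), (15,G1,7), (19,G3,8), (20,G3,9), (22,G1,10.5), (22,G2,10.5), (26,G3,12)
Step 2: Sum ranks within each group.
R_1 = 24 (n_1 = 4)
R_2 = 25 (n_2 = 5)
R_3 = 29 (n_3 = 3)
Step 3: H = 12/(N(N+1)) * sum(R_i^2/n_i) - 3(N+1)
     = 12/(12*13) * (24^2/4 + 25^2/5 + 29^2/3) - 3*13
     = 0.076923 * 549.333 - 39
     = 3.256410.
Step 4: Ties present; correction factor C = 1 - 12/(12^3 - 12) = 0.993007. Corrected H = 3.256410 / 0.993007 = 3.279343.
Step 5: Under H0, H ~ chi^2(2); p-value = 0.194044.
Step 6: alpha = 0.05. fail to reject H0.

H = 3.2793, df = 2, p = 0.194044, fail to reject H0.


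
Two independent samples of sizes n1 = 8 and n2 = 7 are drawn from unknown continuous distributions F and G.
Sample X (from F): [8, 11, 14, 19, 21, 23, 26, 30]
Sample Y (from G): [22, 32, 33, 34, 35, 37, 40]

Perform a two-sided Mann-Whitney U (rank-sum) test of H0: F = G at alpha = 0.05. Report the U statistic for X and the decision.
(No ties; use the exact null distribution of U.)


Step 1: Combine and sort all 15 observations; assign midranks.
sorted (value, group): (8,X), (11,X), (14,X), (19,X), (21,X), (22,Y), (23,X), (26,X), (30,X), (32,Y), (33,Y), (34,Y), (35,Y), (37,Y), (40,Y)
ranks: 8->1, 11->2, 14->3, 19->4, 21->5, 22->6, 23->7, 26->8, 30->9, 32->10, 33->11, 34->12, 35->13, 37->14, 40->15
Step 2: Rank sum for X: R1 = 1 + 2 + 3 + 4 + 5 + 7 + 8 + 9 = 39.
Step 3: U_X = R1 - n1(n1+1)/2 = 39 - 8*9/2 = 39 - 36 = 3.
       U_Y = n1*n2 - U_X = 56 - 3 = 53.
Step 4: No ties, so the exact null distribution of U (based on enumerating the C(15,8) = 6435 equally likely rank assignments) gives the two-sided p-value.
Step 5: p-value = 0.002176; compare to alpha = 0.05. reject H0.

U_X = 3, p = 0.002176, reject H0 at alpha = 0.05.


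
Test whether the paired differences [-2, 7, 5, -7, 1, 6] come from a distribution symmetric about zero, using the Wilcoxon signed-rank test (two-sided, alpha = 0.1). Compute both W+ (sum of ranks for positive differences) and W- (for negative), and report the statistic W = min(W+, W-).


Step 1: Drop any zero differences (none here) and take |d_i|.
|d| = [2, 7, 5, 7, 1, 6]
Step 2: Midrank |d_i| (ties get averaged ranks).
ranks: |2|->2, |7|->5.5, |5|->3, |7|->5.5, |1|->1, |6|->4
Step 3: Attach original signs; sum ranks with positive sign and with negative sign.
W+ = 5.5 + 3 + 1 + 4 = 13.5
W- = 2 + 5.5 = 7.5
(Check: W+ + W- = 21 should equal n(n+1)/2 = 21.)
Step 4: Test statistic W = min(W+, W-) = 7.5.
Step 5: Ties in |d|, so use the tie-corrected normal approximation.
        E[W] = n(n+1)/4 = 6*7/4 = 10.5.
        Tie groups: |d|=7 (t=2); sum(t^3 - t) = 6.
        Var[W] = n(n+1)(2n+1)/24 - sum(t^3-t)/48 = 546/24 - 6/48 = 22.625.
        z = (W - E[W]) / sqrt(Var[W]) = (7.5 - 10.5) / 4.7566 = -0.6307.
        Two-sided p = 2*Phi(z) = 0.528233.
Step 6: alpha = 0.1. fail to reject H0.

W+ = 13.5, W- = 7.5, W = min = 7.5, p = 0.528233, fail to reject H0.


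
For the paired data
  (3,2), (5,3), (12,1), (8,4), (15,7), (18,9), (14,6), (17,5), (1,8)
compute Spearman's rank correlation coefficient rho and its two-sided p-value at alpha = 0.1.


Step 1: Rank x and y separately (midranks; no ties here).
rank(x): 3->2, 5->3, 12->5, 8->4, 15->7, 18->9, 14->6, 17->8, 1->1
rank(y): 2->2, 3->3, 1->1, 4->4, 7->7, 9->9, 6->6, 5->5, 8->8
Step 2: d_i = R_x(i) - R_y(i); compute d_i^2.
  (2-2)^2=0, (3-3)^2=0, (5-1)^2=16, (4-4)^2=0, (7-7)^2=0, (9-9)^2=0, (6-6)^2=0, (8-5)^2=9, (1-8)^2=49
sum(d^2) = 74.
Step 3: rho = 1 - 6*74 / (9*(9^2 - 1)) = 1 - 444/720 = 0.383333.
Step 4: Under H0, t = rho * sqrt((n-2)/(1-rho^2)) = 1.0981 ~ t(7).
Step 5: Two-sided p-value from the t-distribution with 7 df = 0.308495.
Step 6: alpha = 0.1. fail to reject H0.

rho = 0.3833, p = 0.308495, fail to reject H0 at alpha = 0.1.


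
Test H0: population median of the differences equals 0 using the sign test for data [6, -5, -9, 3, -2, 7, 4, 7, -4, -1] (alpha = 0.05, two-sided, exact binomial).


Step 1: Discard zero differences. Original n = 10; n_eff = number of nonzero differences = 10.
Nonzero differences (with sign): +6, -5, -9, +3, -2, +7, +4, +7, -4, -1
Step 2: Count signs: positive = 5, negative = 5.
Step 3: Under H0: P(positive) = 0.5, so the number of positives S ~ Bin(10, 0.5).
Step 4: Two-sided exact p-value = sum of Bin(10,0.5) probabilities at or below the observed probability = 1.000000.
Step 5: alpha = 0.05. fail to reject H0.

n_eff = 10, pos = 5, neg = 5, p = 1.000000, fail to reject H0.


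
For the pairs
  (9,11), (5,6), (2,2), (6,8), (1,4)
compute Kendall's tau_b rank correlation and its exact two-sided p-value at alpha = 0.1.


Step 1: Enumerate the 10 unordered pairs (i,j) with i<j and classify each by sign(x_j-x_i) * sign(y_j-y_i).
  (1,2):dx=-4,dy=-5->C; (1,3):dx=-7,dy=-9->C; (1,4):dx=-3,dy=-3->C; (1,5):dx=-8,dy=-7->C
  (2,3):dx=-3,dy=-4->C; (2,4):dx=+1,dy=+2->C; (2,5):dx=-4,dy=-2->C; (3,4):dx=+4,dy=+6->C
  (3,5):dx=-1,dy=+2->D; (4,5):dx=-5,dy=-4->C
Step 2: C = 9, D = 1, total pairs = 10.
Step 3: tau = (C - D)/(n(n-1)/2) = (9 - 1)/10 = 0.800000.
Step 4: Exact two-sided p-value (enumerate n! = 120 permutations of y under H0): p = 0.083333.
Step 5: alpha = 0.1. reject H0.

tau_b = 0.8000 (C=9, D=1), p = 0.083333, reject H0.


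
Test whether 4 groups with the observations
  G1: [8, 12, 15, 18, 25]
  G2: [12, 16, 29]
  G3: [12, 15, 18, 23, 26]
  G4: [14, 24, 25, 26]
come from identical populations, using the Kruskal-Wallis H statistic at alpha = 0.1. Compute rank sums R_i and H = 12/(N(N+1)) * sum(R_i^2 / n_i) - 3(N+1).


Step 1: Combine all N = 17 observations and assign midranks.
sorted (value, group, rank): (8,G1,1), (12,G1,3), (12,G2,3), (12,G3,3), (14,G4,5), (15,G1,6.5), (15,G3,6.5), (16,G2,8), (18,G1,9.5), (18,G3,9.5), (23,G3,11), (24,G4,12), (25,G1,13.5), (25,G4,13.5), (26,G3,15.5), (26,G4,15.5), (29,G2,17)
Step 2: Sum ranks within each group.
R_1 = 33.5 (n_1 = 5)
R_2 = 28 (n_2 = 3)
R_3 = 45.5 (n_3 = 5)
R_4 = 46 (n_4 = 4)
Step 3: H = 12/(N(N+1)) * sum(R_i^2/n_i) - 3(N+1)
     = 12/(17*18) * (33.5^2/5 + 28^2/3 + 45.5^2/5 + 46^2/4) - 3*18
     = 0.039216 * 1428.83 - 54
     = 2.032680.
Step 4: Ties present; correction factor C = 1 - 48/(17^3 - 17) = 0.990196. Corrected H = 2.032680 / 0.990196 = 2.052805.
Step 5: Under H0, H ~ chi^2(3); p-value = 0.561519.
Step 6: alpha = 0.1. fail to reject H0.

H = 2.0528, df = 3, p = 0.561519, fail to reject H0.


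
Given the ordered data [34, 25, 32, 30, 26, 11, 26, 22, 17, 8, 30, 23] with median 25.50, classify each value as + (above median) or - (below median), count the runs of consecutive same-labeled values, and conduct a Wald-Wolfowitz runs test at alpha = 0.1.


Step 1: Compute median = 25.50; label A = above, B = below.
Labels in order: ABAAABABBBAB  (n_A = 6, n_B = 6)
Step 2: Count runs R = 8.
Step 3: Under H0 (random ordering), E[R] = 2*n_A*n_B/(n_A+n_B) + 1 = 2*6*6/12 + 1 = 7.0000.
        Var[R] = 2*n_A*n_B*(2*n_A*n_B - n_A - n_B) / ((n_A+n_B)^2 * (n_A+n_B-1)) = 4320/1584 = 2.7273.
        SD[R] = 1.6514.
Step 4: Continuity-corrected z = (R - 0.5 - E[R]) / SD[R] = (8 - 0.5 - 7.0000) / 1.6514 = 0.3028.
Step 5: Two-sided p-value via normal approximation = 2*(1 - Phi(|z|)) = 0.762069.
Step 6: alpha = 0.1. fail to reject H0.

R = 8, z = 0.3028, p = 0.762069, fail to reject H0.


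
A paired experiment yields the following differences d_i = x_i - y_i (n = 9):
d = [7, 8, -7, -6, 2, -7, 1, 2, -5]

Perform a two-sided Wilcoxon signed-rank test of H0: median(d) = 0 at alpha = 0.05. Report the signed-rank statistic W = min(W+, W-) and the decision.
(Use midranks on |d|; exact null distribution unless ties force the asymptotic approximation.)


Step 1: Drop any zero differences (none here) and take |d_i|.
|d| = [7, 8, 7, 6, 2, 7, 1, 2, 5]
Step 2: Midrank |d_i| (ties get averaged ranks).
ranks: |7|->7, |8|->9, |7|->7, |6|->5, |2|->2.5, |7|->7, |1|->1, |2|->2.5, |5|->4
Step 3: Attach original signs; sum ranks with positive sign and with negative sign.
W+ = 7 + 9 + 2.5 + 1 + 2.5 = 22
W- = 7 + 5 + 7 + 4 = 23
(Check: W+ + W- = 45 should equal n(n+1)/2 = 45.)
Step 4: Test statistic W = min(W+, W-) = 22.
Step 5: Ties in |d|, so use the tie-corrected normal approximation.
        E[W] = n(n+1)/4 = 9*10/4 = 22.5.
        Tie groups: |d|=2 (t=2), |d|=7 (t=3); sum(t^3 - t) = 30.
        Var[W] = n(n+1)(2n+1)/24 - sum(t^3-t)/48 = 1710/24 - 30/48 = 70.625.
        z = (W - E[W]) / sqrt(Var[W]) = (22 - 22.5) / 8.4039 = -0.0595.
        Two-sided p = 2*Phi(z) = 0.952557.
Step 6: alpha = 0.05. fail to reject H0.

W+ = 22, W- = 23, W = min = 22, p = 0.952557, fail to reject H0.


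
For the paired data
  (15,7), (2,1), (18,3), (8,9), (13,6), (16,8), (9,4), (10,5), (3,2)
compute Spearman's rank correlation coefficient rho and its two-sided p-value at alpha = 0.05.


Step 1: Rank x and y separately (midranks; no ties here).
rank(x): 15->7, 2->1, 18->9, 8->3, 13->6, 16->8, 9->4, 10->5, 3->2
rank(y): 7->7, 1->1, 3->3, 9->9, 6->6, 8->8, 4->4, 5->5, 2->2
Step 2: d_i = R_x(i) - R_y(i); compute d_i^2.
  (7-7)^2=0, (1-1)^2=0, (9-3)^2=36, (3-9)^2=36, (6-6)^2=0, (8-8)^2=0, (4-4)^2=0, (5-5)^2=0, (2-2)^2=0
sum(d^2) = 72.
Step 3: rho = 1 - 6*72 / (9*(9^2 - 1)) = 1 - 432/720 = 0.400000.
Step 4: Under H0, t = rho * sqrt((n-2)/(1-rho^2)) = 1.1547 ~ t(7).
Step 5: Two-sided p-value from the t-distribution with 7 df = 0.286105.
Step 6: alpha = 0.05. fail to reject H0.

rho = 0.4000, p = 0.286105, fail to reject H0 at alpha = 0.05.


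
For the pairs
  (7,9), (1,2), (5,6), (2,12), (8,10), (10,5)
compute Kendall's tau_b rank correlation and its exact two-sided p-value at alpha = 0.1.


Step 1: Enumerate the 15 unordered pairs (i,j) with i<j and classify each by sign(x_j-x_i) * sign(y_j-y_i).
  (1,2):dx=-6,dy=-7->C; (1,3):dx=-2,dy=-3->C; (1,4):dx=-5,dy=+3->D; (1,5):dx=+1,dy=+1->C
  (1,6):dx=+3,dy=-4->D; (2,3):dx=+4,dy=+4->C; (2,4):dx=+1,dy=+10->C; (2,5):dx=+7,dy=+8->C
  (2,6):dx=+9,dy=+3->C; (3,4):dx=-3,dy=+6->D; (3,5):dx=+3,dy=+4->C; (3,6):dx=+5,dy=-1->D
  (4,5):dx=+6,dy=-2->D; (4,6):dx=+8,dy=-7->D; (5,6):dx=+2,dy=-5->D
Step 2: C = 8, D = 7, total pairs = 15.
Step 3: tau = (C - D)/(n(n-1)/2) = (8 - 7)/15 = 0.066667.
Step 4: Exact two-sided p-value (enumerate n! = 720 permutations of y under H0): p = 1.000000.
Step 5: alpha = 0.1. fail to reject H0.

tau_b = 0.0667 (C=8, D=7), p = 1.000000, fail to reject H0.


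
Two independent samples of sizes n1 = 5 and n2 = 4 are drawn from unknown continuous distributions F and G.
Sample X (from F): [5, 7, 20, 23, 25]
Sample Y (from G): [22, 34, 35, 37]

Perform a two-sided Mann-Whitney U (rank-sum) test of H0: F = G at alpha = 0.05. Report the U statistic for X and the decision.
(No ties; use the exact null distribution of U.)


Step 1: Combine and sort all 9 observations; assign midranks.
sorted (value, group): (5,X), (7,X), (20,X), (22,Y), (23,X), (25,X), (34,Y), (35,Y), (37,Y)
ranks: 5->1, 7->2, 20->3, 22->4, 23->5, 25->6, 34->7, 35->8, 37->9
Step 2: Rank sum for X: R1 = 1 + 2 + 3 + 5 + 6 = 17.
Step 3: U_X = R1 - n1(n1+1)/2 = 17 - 5*6/2 = 17 - 15 = 2.
       U_Y = n1*n2 - U_X = 20 - 2 = 18.
Step 4: No ties, so the exact null distribution of U (based on enumerating the C(9,5) = 126 equally likely rank assignments) gives the two-sided p-value.
Step 5: p-value = 0.063492; compare to alpha = 0.05. fail to reject H0.

U_X = 2, p = 0.063492, fail to reject H0 at alpha = 0.05.


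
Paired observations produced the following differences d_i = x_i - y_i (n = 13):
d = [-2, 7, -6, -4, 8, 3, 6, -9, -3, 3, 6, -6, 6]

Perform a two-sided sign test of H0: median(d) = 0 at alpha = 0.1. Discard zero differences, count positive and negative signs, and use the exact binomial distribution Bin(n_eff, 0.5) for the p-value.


Step 1: Discard zero differences. Original n = 13; n_eff = number of nonzero differences = 13.
Nonzero differences (with sign): -2, +7, -6, -4, +8, +3, +6, -9, -3, +3, +6, -6, +6
Step 2: Count signs: positive = 7, negative = 6.
Step 3: Under H0: P(positive) = 0.5, so the number of positives S ~ Bin(13, 0.5).
Step 4: Two-sided exact p-value = sum of Bin(13,0.5) probabilities at or below the observed probability = 1.000000.
Step 5: alpha = 0.1. fail to reject H0.

n_eff = 13, pos = 7, neg = 6, p = 1.000000, fail to reject H0.


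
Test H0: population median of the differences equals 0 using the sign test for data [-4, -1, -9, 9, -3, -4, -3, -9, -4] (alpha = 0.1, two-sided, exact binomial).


Step 1: Discard zero differences. Original n = 9; n_eff = number of nonzero differences = 9.
Nonzero differences (with sign): -4, -1, -9, +9, -3, -4, -3, -9, -4
Step 2: Count signs: positive = 1, negative = 8.
Step 3: Under H0: P(positive) = 0.5, so the number of positives S ~ Bin(9, 0.5).
Step 4: Two-sided exact p-value = sum of Bin(9,0.5) probabilities at or below the observed probability = 0.039062.
Step 5: alpha = 0.1. reject H0.

n_eff = 9, pos = 1, neg = 8, p = 0.039062, reject H0.


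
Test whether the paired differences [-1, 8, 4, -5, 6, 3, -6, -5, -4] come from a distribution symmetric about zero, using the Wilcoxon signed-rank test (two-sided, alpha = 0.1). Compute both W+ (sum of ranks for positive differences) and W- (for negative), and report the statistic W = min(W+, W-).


Step 1: Drop any zero differences (none here) and take |d_i|.
|d| = [1, 8, 4, 5, 6, 3, 6, 5, 4]
Step 2: Midrank |d_i| (ties get averaged ranks).
ranks: |1|->1, |8|->9, |4|->3.5, |5|->5.5, |6|->7.5, |3|->2, |6|->7.5, |5|->5.5, |4|->3.5
Step 3: Attach original signs; sum ranks with positive sign and with negative sign.
W+ = 9 + 3.5 + 7.5 + 2 = 22
W- = 1 + 5.5 + 7.5 + 5.5 + 3.5 = 23
(Check: W+ + W- = 45 should equal n(n+1)/2 = 45.)
Step 4: Test statistic W = min(W+, W-) = 22.
Step 5: Ties in |d|, so use the tie-corrected normal approximation.
        E[W] = n(n+1)/4 = 9*10/4 = 22.5.
        Tie groups: |d|=4 (t=2), |d|=5 (t=2), |d|=6 (t=2); sum(t^3 - t) = 18.
        Var[W] = n(n+1)(2n+1)/24 - sum(t^3-t)/48 = 1710/24 - 18/48 = 70.875.
        z = (W - E[W]) / sqrt(Var[W]) = (22 - 22.5) / 8.4187 = -0.0594.
        Two-sided p = 2*Phi(z) = 0.952640.
Step 6: alpha = 0.1. fail to reject H0.

W+ = 22, W- = 23, W = min = 22, p = 0.952640, fail to reject H0.


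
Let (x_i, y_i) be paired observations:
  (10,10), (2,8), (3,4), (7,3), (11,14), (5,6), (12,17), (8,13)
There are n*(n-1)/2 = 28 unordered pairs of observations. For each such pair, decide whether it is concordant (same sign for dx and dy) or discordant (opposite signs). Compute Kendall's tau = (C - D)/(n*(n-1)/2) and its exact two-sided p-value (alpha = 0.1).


Step 1: Enumerate the 28 unordered pairs (i,j) with i<j and classify each by sign(x_j-x_i) * sign(y_j-y_i).
  (1,2):dx=-8,dy=-2->C; (1,3):dx=-7,dy=-6->C; (1,4):dx=-3,dy=-7->C; (1,5):dx=+1,dy=+4->C
  (1,6):dx=-5,dy=-4->C; (1,7):dx=+2,dy=+7->C; (1,8):dx=-2,dy=+3->D; (2,3):dx=+1,dy=-4->D
  (2,4):dx=+5,dy=-5->D; (2,5):dx=+9,dy=+6->C; (2,6):dx=+3,dy=-2->D; (2,7):dx=+10,dy=+9->C
  (2,8):dx=+6,dy=+5->C; (3,4):dx=+4,dy=-1->D; (3,5):dx=+8,dy=+10->C; (3,6):dx=+2,dy=+2->C
  (3,7):dx=+9,dy=+13->C; (3,8):dx=+5,dy=+9->C; (4,5):dx=+4,dy=+11->C; (4,6):dx=-2,dy=+3->D
  (4,7):dx=+5,dy=+14->C; (4,8):dx=+1,dy=+10->C; (5,6):dx=-6,dy=-8->C; (5,7):dx=+1,dy=+3->C
  (5,8):dx=-3,dy=-1->C; (6,7):dx=+7,dy=+11->C; (6,8):dx=+3,dy=+7->C; (7,8):dx=-4,dy=-4->C
Step 2: C = 22, D = 6, total pairs = 28.
Step 3: tau = (C - D)/(n(n-1)/2) = (22 - 6)/28 = 0.571429.
Step 4: Exact two-sided p-value (enumerate n! = 40320 permutations of y under H0): p = 0.061012.
Step 5: alpha = 0.1. reject H0.

tau_b = 0.5714 (C=22, D=6), p = 0.061012, reject H0.


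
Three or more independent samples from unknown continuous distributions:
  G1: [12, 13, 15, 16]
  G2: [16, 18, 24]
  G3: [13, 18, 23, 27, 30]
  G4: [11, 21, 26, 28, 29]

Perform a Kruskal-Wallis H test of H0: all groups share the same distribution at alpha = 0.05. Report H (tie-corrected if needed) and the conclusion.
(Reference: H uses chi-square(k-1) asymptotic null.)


Step 1: Combine all N = 17 observations and assign midranks.
sorted (value, group, rank): (11,G4,1), (12,G1,2), (13,G1,3.5), (13,G3,3.5), (15,G1,5), (16,G1,6.5), (16,G2,6.5), (18,G2,8.5), (18,G3,8.5), (21,G4,10), (23,G3,11), (24,G2,12), (26,G4,13), (27,G3,14), (28,G4,15), (29,G4,16), (30,G3,17)
Step 2: Sum ranks within each group.
R_1 = 17 (n_1 = 4)
R_2 = 27 (n_2 = 3)
R_3 = 54 (n_3 = 5)
R_4 = 55 (n_4 = 5)
Step 3: H = 12/(N(N+1)) * sum(R_i^2/n_i) - 3(N+1)
     = 12/(17*18) * (17^2/4 + 27^2/3 + 54^2/5 + 55^2/5) - 3*18
     = 0.039216 * 1503.45 - 54
     = 4.958824.
Step 4: Ties present; correction factor C = 1 - 18/(17^3 - 17) = 0.996324. Corrected H = 4.958824 / 0.996324 = 4.977122.
Step 5: Under H0, H ~ chi^2(3); p-value = 0.173480.
Step 6: alpha = 0.05. fail to reject H0.

H = 4.9771, df = 3, p = 0.173480, fail to reject H0.


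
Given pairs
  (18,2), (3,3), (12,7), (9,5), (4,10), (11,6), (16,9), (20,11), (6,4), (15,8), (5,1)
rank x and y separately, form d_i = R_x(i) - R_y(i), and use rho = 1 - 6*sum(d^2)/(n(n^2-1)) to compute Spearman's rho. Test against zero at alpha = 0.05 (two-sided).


Step 1: Rank x and y separately (midranks; no ties here).
rank(x): 18->10, 3->1, 12->7, 9->5, 4->2, 11->6, 16->9, 20->11, 6->4, 15->8, 5->3
rank(y): 2->2, 3->3, 7->7, 5->5, 10->10, 6->6, 9->9, 11->11, 4->4, 8->8, 1->1
Step 2: d_i = R_x(i) - R_y(i); compute d_i^2.
  (10-2)^2=64, (1-3)^2=4, (7-7)^2=0, (5-5)^2=0, (2-10)^2=64, (6-6)^2=0, (9-9)^2=0, (11-11)^2=0, (4-4)^2=0, (8-8)^2=0, (3-1)^2=4
sum(d^2) = 136.
Step 3: rho = 1 - 6*136 / (11*(11^2 - 1)) = 1 - 816/1320 = 0.381818.
Step 4: Under H0, t = rho * sqrt((n-2)/(1-rho^2)) = 1.2394 ~ t(9).
Step 5: Two-sided p-value from the t-distribution with 9 df = 0.246560.
Step 6: alpha = 0.05. fail to reject H0.

rho = 0.3818, p = 0.246560, fail to reject H0 at alpha = 0.05.


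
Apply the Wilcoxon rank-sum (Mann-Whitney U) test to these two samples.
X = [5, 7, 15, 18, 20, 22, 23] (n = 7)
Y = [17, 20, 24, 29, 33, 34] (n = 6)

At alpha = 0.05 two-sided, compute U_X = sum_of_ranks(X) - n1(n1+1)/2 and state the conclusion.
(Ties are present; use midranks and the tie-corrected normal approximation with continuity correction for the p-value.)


Step 1: Combine and sort all 13 observations; assign midranks.
sorted (value, group): (5,X), (7,X), (15,X), (17,Y), (18,X), (20,X), (20,Y), (22,X), (23,X), (24,Y), (29,Y), (33,Y), (34,Y)
ranks: 5->1, 7->2, 15->3, 17->4, 18->5, 20->6.5, 20->6.5, 22->8, 23->9, 24->10, 29->11, 33->12, 34->13
Step 2: Rank sum for X: R1 = 1 + 2 + 3 + 5 + 6.5 + 8 + 9 = 34.5.
Step 3: U_X = R1 - n1(n1+1)/2 = 34.5 - 7*8/2 = 34.5 - 28 = 6.5.
       U_Y = n1*n2 - U_X = 42 - 6.5 = 35.5.
Step 4: Ties are present, so use the tie-corrected normal approximation (with continuity correction) for the p-value.
Step 5: p-value = 0.045204; compare to alpha = 0.05. reject H0.

U_X = 6.5, p = 0.045204, reject H0 at alpha = 0.05.


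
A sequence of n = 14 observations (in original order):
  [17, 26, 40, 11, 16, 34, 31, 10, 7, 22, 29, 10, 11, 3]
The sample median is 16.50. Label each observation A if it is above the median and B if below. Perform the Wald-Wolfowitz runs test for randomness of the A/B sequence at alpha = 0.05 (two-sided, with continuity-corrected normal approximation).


Step 1: Compute median = 16.50; label A = above, B = below.
Labels in order: AAABBAABBAABBB  (n_A = 7, n_B = 7)
Step 2: Count runs R = 6.
Step 3: Under H0 (random ordering), E[R] = 2*n_A*n_B/(n_A+n_B) + 1 = 2*7*7/14 + 1 = 8.0000.
        Var[R] = 2*n_A*n_B*(2*n_A*n_B - n_A - n_B) / ((n_A+n_B)^2 * (n_A+n_B-1)) = 8232/2548 = 3.2308.
        SD[R] = 1.7974.
Step 4: Continuity-corrected z = (R + 0.5 - E[R]) / SD[R] = (6 + 0.5 - 8.0000) / 1.7974 = -0.8345.
Step 5: Two-sided p-value via normal approximation = 2*(1 - Phi(|z|)) = 0.403986.
Step 6: alpha = 0.05. fail to reject H0.

R = 6, z = -0.8345, p = 0.403986, fail to reject H0.


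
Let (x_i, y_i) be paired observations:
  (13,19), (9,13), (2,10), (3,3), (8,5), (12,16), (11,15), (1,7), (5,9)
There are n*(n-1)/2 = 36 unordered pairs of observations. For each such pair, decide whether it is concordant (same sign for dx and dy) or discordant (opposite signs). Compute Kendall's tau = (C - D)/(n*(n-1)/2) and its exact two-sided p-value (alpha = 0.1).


Step 1: Enumerate the 36 unordered pairs (i,j) with i<j and classify each by sign(x_j-x_i) * sign(y_j-y_i).
  (1,2):dx=-4,dy=-6->C; (1,3):dx=-11,dy=-9->C; (1,4):dx=-10,dy=-16->C; (1,5):dx=-5,dy=-14->C
  (1,6):dx=-1,dy=-3->C; (1,7):dx=-2,dy=-4->C; (1,8):dx=-12,dy=-12->C; (1,9):dx=-8,dy=-10->C
  (2,3):dx=-7,dy=-3->C; (2,4):dx=-6,dy=-10->C; (2,5):dx=-1,dy=-8->C; (2,6):dx=+3,dy=+3->C
  (2,7):dx=+2,dy=+2->C; (2,8):dx=-8,dy=-6->C; (2,9):dx=-4,dy=-4->C; (3,4):dx=+1,dy=-7->D
  (3,5):dx=+6,dy=-5->D; (3,6):dx=+10,dy=+6->C; (3,7):dx=+9,dy=+5->C; (3,8):dx=-1,dy=-3->C
  (3,9):dx=+3,dy=-1->D; (4,5):dx=+5,dy=+2->C; (4,6):dx=+9,dy=+13->C; (4,7):dx=+8,dy=+12->C
  (4,8):dx=-2,dy=+4->D; (4,9):dx=+2,dy=+6->C; (5,6):dx=+4,dy=+11->C; (5,7):dx=+3,dy=+10->C
  (5,8):dx=-7,dy=+2->D; (5,9):dx=-3,dy=+4->D; (6,7):dx=-1,dy=-1->C; (6,8):dx=-11,dy=-9->C
  (6,9):dx=-7,dy=-7->C; (7,8):dx=-10,dy=-8->C; (7,9):dx=-6,dy=-6->C; (8,9):dx=+4,dy=+2->C
Step 2: C = 30, D = 6, total pairs = 36.
Step 3: tau = (C - D)/(n(n-1)/2) = (30 - 6)/36 = 0.666667.
Step 4: Exact two-sided p-value (enumerate n! = 362880 permutations of y under H0): p = 0.012665.
Step 5: alpha = 0.1. reject H0.

tau_b = 0.6667 (C=30, D=6), p = 0.012665, reject H0.


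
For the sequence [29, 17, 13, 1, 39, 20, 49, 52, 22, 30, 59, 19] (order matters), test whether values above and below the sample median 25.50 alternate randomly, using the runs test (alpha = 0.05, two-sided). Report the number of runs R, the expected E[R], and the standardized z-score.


Step 1: Compute median = 25.50; label A = above, B = below.
Labels in order: ABBBABAABAAB  (n_A = 6, n_B = 6)
Step 2: Count runs R = 8.
Step 3: Under H0 (random ordering), E[R] = 2*n_A*n_B/(n_A+n_B) + 1 = 2*6*6/12 + 1 = 7.0000.
        Var[R] = 2*n_A*n_B*(2*n_A*n_B - n_A - n_B) / ((n_A+n_B)^2 * (n_A+n_B-1)) = 4320/1584 = 2.7273.
        SD[R] = 1.6514.
Step 4: Continuity-corrected z = (R - 0.5 - E[R]) / SD[R] = (8 - 0.5 - 7.0000) / 1.6514 = 0.3028.
Step 5: Two-sided p-value via normal approximation = 2*(1 - Phi(|z|)) = 0.762069.
Step 6: alpha = 0.05. fail to reject H0.

R = 8, z = 0.3028, p = 0.762069, fail to reject H0.


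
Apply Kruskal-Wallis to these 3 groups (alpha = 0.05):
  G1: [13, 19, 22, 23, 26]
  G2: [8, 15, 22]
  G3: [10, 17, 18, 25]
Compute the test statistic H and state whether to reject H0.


Step 1: Combine all N = 12 observations and assign midranks.
sorted (value, group, rank): (8,G2,1), (10,G3,2), (13,G1,3), (15,G2,4), (17,G3,5), (18,G3,6), (19,G1,7), (22,G1,8.5), (22,G2,8.5), (23,G1,10), (25,G3,11), (26,G1,12)
Step 2: Sum ranks within each group.
R_1 = 40.5 (n_1 = 5)
R_2 = 13.5 (n_2 = 3)
R_3 = 24 (n_3 = 4)
Step 3: H = 12/(N(N+1)) * sum(R_i^2/n_i) - 3(N+1)
     = 12/(12*13) * (40.5^2/5 + 13.5^2/3 + 24^2/4) - 3*13
     = 0.076923 * 532.8 - 39
     = 1.984615.
Step 4: Ties present; correction factor C = 1 - 6/(12^3 - 12) = 0.996503. Corrected H = 1.984615 / 0.996503 = 1.991579.
Step 5: Under H0, H ~ chi^2(2); p-value = 0.369432.
Step 6: alpha = 0.05. fail to reject H0.

H = 1.9916, df = 2, p = 0.369432, fail to reject H0.


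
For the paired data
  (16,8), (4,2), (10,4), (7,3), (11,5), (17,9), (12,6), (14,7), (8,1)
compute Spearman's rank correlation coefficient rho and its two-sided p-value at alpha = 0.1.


Step 1: Rank x and y separately (midranks; no ties here).
rank(x): 16->8, 4->1, 10->4, 7->2, 11->5, 17->9, 12->6, 14->7, 8->3
rank(y): 8->8, 2->2, 4->4, 3->3, 5->5, 9->9, 6->6, 7->7, 1->1
Step 2: d_i = R_x(i) - R_y(i); compute d_i^2.
  (8-8)^2=0, (1-2)^2=1, (4-4)^2=0, (2-3)^2=1, (5-5)^2=0, (9-9)^2=0, (6-6)^2=0, (7-7)^2=0, (3-1)^2=4
sum(d^2) = 6.
Step 3: rho = 1 - 6*6 / (9*(9^2 - 1)) = 1 - 36/720 = 0.950000.
Step 4: Under H0, t = rho * sqrt((n-2)/(1-rho^2)) = 8.0495 ~ t(7).
Step 5: Two-sided p-value from the t-distribution with 7 df = 0.000088.
Step 6: alpha = 0.1. reject H0.

rho = 0.9500, p = 0.000088, reject H0 at alpha = 0.1.


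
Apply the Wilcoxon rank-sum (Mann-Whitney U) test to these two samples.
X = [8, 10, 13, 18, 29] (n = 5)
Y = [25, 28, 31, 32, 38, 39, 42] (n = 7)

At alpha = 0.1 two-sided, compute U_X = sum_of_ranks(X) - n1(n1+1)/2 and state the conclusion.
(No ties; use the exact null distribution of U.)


Step 1: Combine and sort all 12 observations; assign midranks.
sorted (value, group): (8,X), (10,X), (13,X), (18,X), (25,Y), (28,Y), (29,X), (31,Y), (32,Y), (38,Y), (39,Y), (42,Y)
ranks: 8->1, 10->2, 13->3, 18->4, 25->5, 28->6, 29->7, 31->8, 32->9, 38->10, 39->11, 42->12
Step 2: Rank sum for X: R1 = 1 + 2 + 3 + 4 + 7 = 17.
Step 3: U_X = R1 - n1(n1+1)/2 = 17 - 5*6/2 = 17 - 15 = 2.
       U_Y = n1*n2 - U_X = 35 - 2 = 33.
Step 4: No ties, so the exact null distribution of U (based on enumerating the C(12,5) = 792 equally likely rank assignments) gives the two-sided p-value.
Step 5: p-value = 0.010101; compare to alpha = 0.1. reject H0.

U_X = 2, p = 0.010101, reject H0 at alpha = 0.1.


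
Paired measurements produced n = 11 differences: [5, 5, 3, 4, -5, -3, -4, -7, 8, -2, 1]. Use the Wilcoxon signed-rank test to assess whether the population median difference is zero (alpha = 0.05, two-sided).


Step 1: Drop any zero differences (none here) and take |d_i|.
|d| = [5, 5, 3, 4, 5, 3, 4, 7, 8, 2, 1]
Step 2: Midrank |d_i| (ties get averaged ranks).
ranks: |5|->8, |5|->8, |3|->3.5, |4|->5.5, |5|->8, |3|->3.5, |4|->5.5, |7|->10, |8|->11, |2|->2, |1|->1
Step 3: Attach original signs; sum ranks with positive sign and with negative sign.
W+ = 8 + 8 + 3.5 + 5.5 + 11 + 1 = 37
W- = 8 + 3.5 + 5.5 + 10 + 2 = 29
(Check: W+ + W- = 66 should equal n(n+1)/2 = 66.)
Step 4: Test statistic W = min(W+, W-) = 29.
Step 5: Ties in |d|, so use the tie-corrected normal approximation.
        E[W] = n(n+1)/4 = 11*12/4 = 33.
        Tie groups: |d|=3 (t=2), |d|=4 (t=2), |d|=5 (t=3); sum(t^3 - t) = 36.
        Var[W] = n(n+1)(2n+1)/24 - sum(t^3-t)/48 = 3036/24 - 36/48 = 125.75.
        z = (W - E[W]) / sqrt(Var[W]) = (29 - 33) / 11.2138 = -0.3567.
        Two-sided p = 2*Phi(z) = 0.721315.
Step 6: alpha = 0.05. fail to reject H0.

W+ = 37, W- = 29, W = min = 29, p = 0.721315, fail to reject H0.


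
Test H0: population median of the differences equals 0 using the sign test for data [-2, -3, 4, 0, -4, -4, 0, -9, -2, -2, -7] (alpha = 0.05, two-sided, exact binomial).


Step 1: Discard zero differences. Original n = 11; n_eff = number of nonzero differences = 9.
Nonzero differences (with sign): -2, -3, +4, -4, -4, -9, -2, -2, -7
Step 2: Count signs: positive = 1, negative = 8.
Step 3: Under H0: P(positive) = 0.5, so the number of positives S ~ Bin(9, 0.5).
Step 4: Two-sided exact p-value = sum of Bin(9,0.5) probabilities at or below the observed probability = 0.039062.
Step 5: alpha = 0.05. reject H0.

n_eff = 9, pos = 1, neg = 8, p = 0.039062, reject H0.


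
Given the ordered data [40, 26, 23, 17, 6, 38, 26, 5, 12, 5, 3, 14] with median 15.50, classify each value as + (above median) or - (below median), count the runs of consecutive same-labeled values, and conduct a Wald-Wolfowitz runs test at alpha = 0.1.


Step 1: Compute median = 15.50; label A = above, B = below.
Labels in order: AAAABAABBBBB  (n_A = 6, n_B = 6)
Step 2: Count runs R = 4.
Step 3: Under H0 (random ordering), E[R] = 2*n_A*n_B/(n_A+n_B) + 1 = 2*6*6/12 + 1 = 7.0000.
        Var[R] = 2*n_A*n_B*(2*n_A*n_B - n_A - n_B) / ((n_A+n_B)^2 * (n_A+n_B-1)) = 4320/1584 = 2.7273.
        SD[R] = 1.6514.
Step 4: Continuity-corrected z = (R + 0.5 - E[R]) / SD[R] = (4 + 0.5 - 7.0000) / 1.6514 = -1.5138.
Step 5: Two-sided p-value via normal approximation = 2*(1 - Phi(|z|)) = 0.130070.
Step 6: alpha = 0.1. fail to reject H0.

R = 4, z = -1.5138, p = 0.130070, fail to reject H0.


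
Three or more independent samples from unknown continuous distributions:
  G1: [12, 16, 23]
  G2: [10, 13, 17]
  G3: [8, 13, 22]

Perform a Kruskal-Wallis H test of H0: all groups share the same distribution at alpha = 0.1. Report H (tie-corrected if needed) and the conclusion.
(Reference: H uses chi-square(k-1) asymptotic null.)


Step 1: Combine all N = 9 observations and assign midranks.
sorted (value, group, rank): (8,G3,1), (10,G2,2), (12,G1,3), (13,G2,4.5), (13,G3,4.5), (16,G1,6), (17,G2,7), (22,G3,8), (23,G1,9)
Step 2: Sum ranks within each group.
R_1 = 18 (n_1 = 3)
R_2 = 13.5 (n_2 = 3)
R_3 = 13.5 (n_3 = 3)
Step 3: H = 12/(N(N+1)) * sum(R_i^2/n_i) - 3(N+1)
     = 12/(9*10) * (18^2/3 + 13.5^2/3 + 13.5^2/3) - 3*10
     = 0.133333 * 229.5 - 30
     = 0.600000.
Step 4: Ties present; correction factor C = 1 - 6/(9^3 - 9) = 0.991667. Corrected H = 0.600000 / 0.991667 = 0.605042.
Step 5: Under H0, H ~ chi^2(2); p-value = 0.738953.
Step 6: alpha = 0.1. fail to reject H0.

H = 0.6050, df = 2, p = 0.738953, fail to reject H0.


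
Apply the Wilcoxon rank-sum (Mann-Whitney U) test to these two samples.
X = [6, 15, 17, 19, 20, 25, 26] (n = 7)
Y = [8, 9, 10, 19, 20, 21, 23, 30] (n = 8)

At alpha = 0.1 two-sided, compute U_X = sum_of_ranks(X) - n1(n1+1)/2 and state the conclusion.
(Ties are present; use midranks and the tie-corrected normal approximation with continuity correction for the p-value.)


Step 1: Combine and sort all 15 observations; assign midranks.
sorted (value, group): (6,X), (8,Y), (9,Y), (10,Y), (15,X), (17,X), (19,X), (19,Y), (20,X), (20,Y), (21,Y), (23,Y), (25,X), (26,X), (30,Y)
ranks: 6->1, 8->2, 9->3, 10->4, 15->5, 17->6, 19->7.5, 19->7.5, 20->9.5, 20->9.5, 21->11, 23->12, 25->13, 26->14, 30->15
Step 2: Rank sum for X: R1 = 1 + 5 + 6 + 7.5 + 9.5 + 13 + 14 = 56.
Step 3: U_X = R1 - n1(n1+1)/2 = 56 - 7*8/2 = 56 - 28 = 28.
       U_Y = n1*n2 - U_X = 56 - 28 = 28.
Step 4: Ties are present, so use the tie-corrected normal approximation (with continuity correction) for the p-value.
Step 5: p-value = 1.000000; compare to alpha = 0.1. fail to reject H0.

U_X = 28, p = 1.000000, fail to reject H0 at alpha = 0.1.


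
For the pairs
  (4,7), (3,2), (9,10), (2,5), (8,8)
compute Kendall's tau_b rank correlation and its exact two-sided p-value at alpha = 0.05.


Step 1: Enumerate the 10 unordered pairs (i,j) with i<j and classify each by sign(x_j-x_i) * sign(y_j-y_i).
  (1,2):dx=-1,dy=-5->C; (1,3):dx=+5,dy=+3->C; (1,4):dx=-2,dy=-2->C; (1,5):dx=+4,dy=+1->C
  (2,3):dx=+6,dy=+8->C; (2,4):dx=-1,dy=+3->D; (2,5):dx=+5,dy=+6->C; (3,4):dx=-7,dy=-5->C
  (3,5):dx=-1,dy=-2->C; (4,5):dx=+6,dy=+3->C
Step 2: C = 9, D = 1, total pairs = 10.
Step 3: tau = (C - D)/(n(n-1)/2) = (9 - 1)/10 = 0.800000.
Step 4: Exact two-sided p-value (enumerate n! = 120 permutations of y under H0): p = 0.083333.
Step 5: alpha = 0.05. fail to reject H0.

tau_b = 0.8000 (C=9, D=1), p = 0.083333, fail to reject H0.


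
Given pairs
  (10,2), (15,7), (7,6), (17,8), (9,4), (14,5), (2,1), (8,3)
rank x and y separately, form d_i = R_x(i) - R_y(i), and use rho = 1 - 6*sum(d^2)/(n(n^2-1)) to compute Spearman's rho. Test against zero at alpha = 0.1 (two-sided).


Step 1: Rank x and y separately (midranks; no ties here).
rank(x): 10->5, 15->7, 7->2, 17->8, 9->4, 14->6, 2->1, 8->3
rank(y): 2->2, 7->7, 6->6, 8->8, 4->4, 5->5, 1->1, 3->3
Step 2: d_i = R_x(i) - R_y(i); compute d_i^2.
  (5-2)^2=9, (7-7)^2=0, (2-6)^2=16, (8-8)^2=0, (4-4)^2=0, (6-5)^2=1, (1-1)^2=0, (3-3)^2=0
sum(d^2) = 26.
Step 3: rho = 1 - 6*26 / (8*(8^2 - 1)) = 1 - 156/504 = 0.690476.
Step 4: Under H0, t = rho * sqrt((n-2)/(1-rho^2)) = 2.3382 ~ t(6).
Step 5: Two-sided p-value from the t-distribution with 6 df = 0.057990.
Step 6: alpha = 0.1. reject H0.

rho = 0.6905, p = 0.057990, reject H0 at alpha = 0.1.


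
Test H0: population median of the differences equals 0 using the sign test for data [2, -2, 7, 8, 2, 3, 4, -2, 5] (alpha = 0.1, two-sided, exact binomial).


Step 1: Discard zero differences. Original n = 9; n_eff = number of nonzero differences = 9.
Nonzero differences (with sign): +2, -2, +7, +8, +2, +3, +4, -2, +5
Step 2: Count signs: positive = 7, negative = 2.
Step 3: Under H0: P(positive) = 0.5, so the number of positives S ~ Bin(9, 0.5).
Step 4: Two-sided exact p-value = sum of Bin(9,0.5) probabilities at or below the observed probability = 0.179688.
Step 5: alpha = 0.1. fail to reject H0.

n_eff = 9, pos = 7, neg = 2, p = 0.179688, fail to reject H0.


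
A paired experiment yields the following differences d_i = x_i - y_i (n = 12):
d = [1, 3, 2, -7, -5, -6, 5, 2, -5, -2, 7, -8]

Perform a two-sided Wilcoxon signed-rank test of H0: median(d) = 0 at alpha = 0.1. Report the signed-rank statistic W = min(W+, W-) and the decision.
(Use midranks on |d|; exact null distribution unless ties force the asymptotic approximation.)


Step 1: Drop any zero differences (none here) and take |d_i|.
|d| = [1, 3, 2, 7, 5, 6, 5, 2, 5, 2, 7, 8]
Step 2: Midrank |d_i| (ties get averaged ranks).
ranks: |1|->1, |3|->5, |2|->3, |7|->10.5, |5|->7, |6|->9, |5|->7, |2|->3, |5|->7, |2|->3, |7|->10.5, |8|->12
Step 3: Attach original signs; sum ranks with positive sign and with negative sign.
W+ = 1 + 5 + 3 + 7 + 3 + 10.5 = 29.5
W- = 10.5 + 7 + 9 + 7 + 3 + 12 = 48.5
(Check: W+ + W- = 78 should equal n(n+1)/2 = 78.)
Step 4: Test statistic W = min(W+, W-) = 29.5.
Step 5: Ties in |d|, so use the tie-corrected normal approximation.
        E[W] = n(n+1)/4 = 12*13/4 = 39.
        Tie groups: |d|=2 (t=3), |d|=5 (t=3), |d|=7 (t=2); sum(t^3 - t) = 54.
        Var[W] = n(n+1)(2n+1)/24 - sum(t^3-t)/48 = 3900/24 - 54/48 = 161.375.
        z = (W - E[W]) / sqrt(Var[W]) = (29.5 - 39) / 12.7033 = -0.7478.
        Two-sided p = 2*Phi(z) = 0.454560.
Step 6: alpha = 0.1. fail to reject H0.

W+ = 29.5, W- = 48.5, W = min = 29.5, p = 0.454560, fail to reject H0.


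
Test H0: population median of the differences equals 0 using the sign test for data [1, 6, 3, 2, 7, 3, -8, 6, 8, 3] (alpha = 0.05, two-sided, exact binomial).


Step 1: Discard zero differences. Original n = 10; n_eff = number of nonzero differences = 10.
Nonzero differences (with sign): +1, +6, +3, +2, +7, +3, -8, +6, +8, +3
Step 2: Count signs: positive = 9, negative = 1.
Step 3: Under H0: P(positive) = 0.5, so the number of positives S ~ Bin(10, 0.5).
Step 4: Two-sided exact p-value = sum of Bin(10,0.5) probabilities at or below the observed probability = 0.021484.
Step 5: alpha = 0.05. reject H0.

n_eff = 10, pos = 9, neg = 1, p = 0.021484, reject H0.


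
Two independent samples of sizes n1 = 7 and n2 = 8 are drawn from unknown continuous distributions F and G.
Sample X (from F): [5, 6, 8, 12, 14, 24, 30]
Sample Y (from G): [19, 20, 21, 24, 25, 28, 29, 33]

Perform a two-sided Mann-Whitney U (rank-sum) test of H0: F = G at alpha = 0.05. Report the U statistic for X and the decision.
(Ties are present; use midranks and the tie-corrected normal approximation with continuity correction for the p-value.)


Step 1: Combine and sort all 15 observations; assign midranks.
sorted (value, group): (5,X), (6,X), (8,X), (12,X), (14,X), (19,Y), (20,Y), (21,Y), (24,X), (24,Y), (25,Y), (28,Y), (29,Y), (30,X), (33,Y)
ranks: 5->1, 6->2, 8->3, 12->4, 14->5, 19->6, 20->7, 21->8, 24->9.5, 24->9.5, 25->11, 28->12, 29->13, 30->14, 33->15
Step 2: Rank sum for X: R1 = 1 + 2 + 3 + 4 + 5 + 9.5 + 14 = 38.5.
Step 3: U_X = R1 - n1(n1+1)/2 = 38.5 - 7*8/2 = 38.5 - 28 = 10.5.
       U_Y = n1*n2 - U_X = 56 - 10.5 = 45.5.
Step 4: Ties are present, so use the tie-corrected normal approximation (with continuity correction) for the p-value.
Step 5: p-value = 0.048939; compare to alpha = 0.05. reject H0.

U_X = 10.5, p = 0.048939, reject H0 at alpha = 0.05.


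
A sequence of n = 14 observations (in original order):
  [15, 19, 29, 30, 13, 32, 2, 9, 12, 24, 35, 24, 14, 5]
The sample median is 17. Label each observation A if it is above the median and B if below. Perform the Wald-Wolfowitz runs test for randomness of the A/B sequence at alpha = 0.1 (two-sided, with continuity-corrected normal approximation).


Step 1: Compute median = 17; label A = above, B = below.
Labels in order: BAAABABBBAAABB  (n_A = 7, n_B = 7)
Step 2: Count runs R = 7.
Step 3: Under H0 (random ordering), E[R] = 2*n_A*n_B/(n_A+n_B) + 1 = 2*7*7/14 + 1 = 8.0000.
        Var[R] = 2*n_A*n_B*(2*n_A*n_B - n_A - n_B) / ((n_A+n_B)^2 * (n_A+n_B-1)) = 8232/2548 = 3.2308.
        SD[R] = 1.7974.
Step 4: Continuity-corrected z = (R + 0.5 - E[R]) / SD[R] = (7 + 0.5 - 8.0000) / 1.7974 = -0.2782.
Step 5: Two-sided p-value via normal approximation = 2*(1 - Phi(|z|)) = 0.780879.
Step 6: alpha = 0.1. fail to reject H0.

R = 7, z = -0.2782, p = 0.780879, fail to reject H0.


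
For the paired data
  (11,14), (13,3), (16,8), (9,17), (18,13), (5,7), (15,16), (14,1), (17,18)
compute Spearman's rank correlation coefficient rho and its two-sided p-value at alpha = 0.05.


Step 1: Rank x and y separately (midranks; no ties here).
rank(x): 11->3, 13->4, 16->7, 9->2, 18->9, 5->1, 15->6, 14->5, 17->8
rank(y): 14->6, 3->2, 8->4, 17->8, 13->5, 7->3, 16->7, 1->1, 18->9
Step 2: d_i = R_x(i) - R_y(i); compute d_i^2.
  (3-6)^2=9, (4-2)^2=4, (7-4)^2=9, (2-8)^2=36, (9-5)^2=16, (1-3)^2=4, (6-7)^2=1, (5-1)^2=16, (8-9)^2=1
sum(d^2) = 96.
Step 3: rho = 1 - 6*96 / (9*(9^2 - 1)) = 1 - 576/720 = 0.200000.
Step 4: Under H0, t = rho * sqrt((n-2)/(1-rho^2)) = 0.5401 ~ t(7).
Step 5: Two-sided p-value from the t-distribution with 7 df = 0.605901.
Step 6: alpha = 0.05. fail to reject H0.

rho = 0.2000, p = 0.605901, fail to reject H0 at alpha = 0.05.


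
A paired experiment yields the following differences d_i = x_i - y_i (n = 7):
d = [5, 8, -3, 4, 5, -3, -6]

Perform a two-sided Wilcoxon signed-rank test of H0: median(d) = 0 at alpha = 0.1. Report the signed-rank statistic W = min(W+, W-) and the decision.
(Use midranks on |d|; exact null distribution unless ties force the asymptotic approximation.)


Step 1: Drop any zero differences (none here) and take |d_i|.
|d| = [5, 8, 3, 4, 5, 3, 6]
Step 2: Midrank |d_i| (ties get averaged ranks).
ranks: |5|->4.5, |8|->7, |3|->1.5, |4|->3, |5|->4.5, |3|->1.5, |6|->6
Step 3: Attach original signs; sum ranks with positive sign and with negative sign.
W+ = 4.5 + 7 + 3 + 4.5 = 19
W- = 1.5 + 1.5 + 6 = 9
(Check: W+ + W- = 28 should equal n(n+1)/2 = 28.)
Step 4: Test statistic W = min(W+, W-) = 9.
Step 5: Ties in |d|, so use the tie-corrected normal approximation.
        E[W] = n(n+1)/4 = 7*8/4 = 14.
        Tie groups: |d|=3 (t=2), |d|=5 (t=2); sum(t^3 - t) = 12.
        Var[W] = n(n+1)(2n+1)/24 - sum(t^3-t)/48 = 840/24 - 12/48 = 34.75.
        z = (W - E[W]) / sqrt(Var[W]) = (9 - 14) / 5.8949 = -0.8482.
        Two-sided p = 2*Phi(z) = 0.396333.
Step 6: alpha = 0.1. fail to reject H0.

W+ = 19, W- = 9, W = min = 9, p = 0.396333, fail to reject H0.


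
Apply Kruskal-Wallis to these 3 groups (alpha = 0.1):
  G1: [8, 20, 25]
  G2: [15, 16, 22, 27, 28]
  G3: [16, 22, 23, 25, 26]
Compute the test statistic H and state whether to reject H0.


Step 1: Combine all N = 13 observations and assign midranks.
sorted (value, group, rank): (8,G1,1), (15,G2,2), (16,G2,3.5), (16,G3,3.5), (20,G1,5), (22,G2,6.5), (22,G3,6.5), (23,G3,8), (25,G1,9.5), (25,G3,9.5), (26,G3,11), (27,G2,12), (28,G2,13)
Step 2: Sum ranks within each group.
R_1 = 15.5 (n_1 = 3)
R_2 = 37 (n_2 = 5)
R_3 = 38.5 (n_3 = 5)
Step 3: H = 12/(N(N+1)) * sum(R_i^2/n_i) - 3(N+1)
     = 12/(13*14) * (15.5^2/3 + 37^2/5 + 38.5^2/5) - 3*14
     = 0.065934 * 650.333 - 42
     = 0.879121.
Step 4: Ties present; correction factor C = 1 - 18/(13^3 - 13) = 0.991758. Corrected H = 0.879121 / 0.991758 = 0.886427.
Step 5: Under H0, H ~ chi^2(2); p-value = 0.641970.
Step 6: alpha = 0.1. fail to reject H0.

H = 0.8864, df = 2, p = 0.641970, fail to reject H0.


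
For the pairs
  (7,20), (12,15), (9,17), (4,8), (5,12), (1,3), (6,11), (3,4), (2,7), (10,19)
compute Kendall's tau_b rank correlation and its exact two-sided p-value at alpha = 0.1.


Step 1: Enumerate the 45 unordered pairs (i,j) with i<j and classify each by sign(x_j-x_i) * sign(y_j-y_i).
  (1,2):dx=+5,dy=-5->D; (1,3):dx=+2,dy=-3->D; (1,4):dx=-3,dy=-12->C; (1,5):dx=-2,dy=-8->C
  (1,6):dx=-6,dy=-17->C; (1,7):dx=-1,dy=-9->C; (1,8):dx=-4,dy=-16->C; (1,9):dx=-5,dy=-13->C
  (1,10):dx=+3,dy=-1->D; (2,3):dx=-3,dy=+2->D; (2,4):dx=-8,dy=-7->C; (2,5):dx=-7,dy=-3->C
  (2,6):dx=-11,dy=-12->C; (2,7):dx=-6,dy=-4->C; (2,8):dx=-9,dy=-11->C; (2,9):dx=-10,dy=-8->C
  (2,10):dx=-2,dy=+4->D; (3,4):dx=-5,dy=-9->C; (3,5):dx=-4,dy=-5->C; (3,6):dx=-8,dy=-14->C
  (3,7):dx=-3,dy=-6->C; (3,8):dx=-6,dy=-13->C; (3,9):dx=-7,dy=-10->C; (3,10):dx=+1,dy=+2->C
  (4,5):dx=+1,dy=+4->C; (4,6):dx=-3,dy=-5->C; (4,7):dx=+2,dy=+3->C; (4,8):dx=-1,dy=-4->C
  (4,9):dx=-2,dy=-1->C; (4,10):dx=+6,dy=+11->C; (5,6):dx=-4,dy=-9->C; (5,7):dx=+1,dy=-1->D
  (5,8):dx=-2,dy=-8->C; (5,9):dx=-3,dy=-5->C; (5,10):dx=+5,dy=+7->C; (6,7):dx=+5,dy=+8->C
  (6,8):dx=+2,dy=+1->C; (6,9):dx=+1,dy=+4->C; (6,10):dx=+9,dy=+16->C; (7,8):dx=-3,dy=-7->C
  (7,9):dx=-4,dy=-4->C; (7,10):dx=+4,dy=+8->C; (8,9):dx=-1,dy=+3->D; (8,10):dx=+7,dy=+15->C
  (9,10):dx=+8,dy=+12->C
Step 2: C = 38, D = 7, total pairs = 45.
Step 3: tau = (C - D)/(n(n-1)/2) = (38 - 7)/45 = 0.688889.
Step 4: Exact two-sided p-value (enumerate n! = 3628800 permutations of y under H0): p = 0.004687.
Step 5: alpha = 0.1. reject H0.

tau_b = 0.6889 (C=38, D=7), p = 0.004687, reject H0.
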